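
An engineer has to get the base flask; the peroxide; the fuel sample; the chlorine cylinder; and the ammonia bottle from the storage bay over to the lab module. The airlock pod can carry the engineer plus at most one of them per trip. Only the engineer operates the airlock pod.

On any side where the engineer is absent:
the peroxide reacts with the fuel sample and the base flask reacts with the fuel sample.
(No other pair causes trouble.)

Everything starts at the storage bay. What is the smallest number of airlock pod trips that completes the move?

11

Counting alone: the engineer can take at most 1 across per trip to the lab module, so moving all 5 needs at least 5 loaded trips out, with a return between consecutive ones — at least 9 crossings.
The safety rule pushes this higher. Following every safe sequence of crossings, the most of the 5 that can be at the lab module as the airlock pod arrives there on crossing 9 is 4 — never all 5.
So no plan with fewer than 11 crossings exists, and this one achieves 11:
1. Engineer goes to the lab module with the fuel sample.  [the storage bay: the ammonia bottle, the base flask, the chlorine cylinder, the peroxide | the lab module: the fuel sample]
2. Engineer goes back to the storage bay alone.  [the storage bay: the ammonia bottle, the base flask, the chlorine cylinder, the peroxide | the lab module: the fuel sample]
3. Engineer goes to the lab module with the base flask.  [the storage bay: the ammonia bottle, the chlorine cylinder, the peroxide | the lab module: the base flask, the fuel sample]
4. Engineer goes back to the storage bay with the fuel sample.  [the storage bay: the ammonia bottle, the chlorine cylinder, the fuel sample, the peroxide | the lab module: the base flask]
5. Engineer goes to the lab module with the peroxide.  [the storage bay: the ammonia bottle, the chlorine cylinder, the fuel sample | the lab module: the base flask, the peroxide]
6. Engineer goes back to the storage bay alone.  [the storage bay: the ammonia bottle, the chlorine cylinder, the fuel sample | the lab module: the base flask, the peroxide]
7. Engineer goes to the lab module with the chlorine cylinder.  [the storage bay: the ammonia bottle, the fuel sample | the lab module: the base flask, the chlorine cylinder, the peroxide]
8. Engineer goes back to the storage bay alone.  [the storage bay: the ammonia bottle, the fuel sample | the lab module: the base flask, the chlorine cylinder, the peroxide]
9. Engineer goes to the lab module with the ammonia bottle.  [the storage bay: the fuel sample | the lab module: the ammonia bottle, the base flask, the chlorine cylinder, the peroxide]
10. Engineer goes back to the storage bay alone.  [the storage bay: the fuel sample | the lab module: the ammonia bottle, the base flask, the chlorine cylinder, the peroxide]
11. Engineer goes to the lab module with the fuel sample.  [the storage bay: — | the lab module: the ammonia bottle, the base flask, the chlorine cylinder, the fuel sample, the peroxide]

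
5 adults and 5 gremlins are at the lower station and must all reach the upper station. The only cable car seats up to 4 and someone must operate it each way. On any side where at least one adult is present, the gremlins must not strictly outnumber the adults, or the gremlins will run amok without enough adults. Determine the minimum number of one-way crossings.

7

Counting alone: each trip to the upper station takes at most 4 across and each return brings at least 1 back, so after t trips out (and t−1 returns) at most 4t − (t−1) of the 10 are across; that first reaches 10 at t = 3, so at least 5 crossings are needed.
The safety rule pushes this higher. Following every safe sequence of crossings, the most of the 10 that can be at the upper station as the cable car arrives there on crossing 5 is 9 — never all 10.
So no plan with fewer than 7 crossings exists, and this one achieves 7:
1. 2 gremlins → the upper station.  (the lower station: 5A 3G; the upper station: 0A 2G)
2. 1 gremlin ← the lower station.  (the lower station: 5A 4G; the upper station: 0A 1G)
3. 4 gremlins → the upper station.  (the lower station: 5A 0G; the upper station: 0A 5G)
4. 1 gremlin ← the lower station.  (the lower station: 5A 1G; the upper station: 0A 4G)
5. 4 adults → the upper station.  (the lower station: 1A 1G; the upper station: 4A 4G)
6. 1 adult and 1 gremlin ← the lower station.  (the lower station: 2A 2G; the upper station: 3A 3G)
7. 2 adults and 2 gremlins → the upper station.  (the lower station: 0A 0G; the upper station: 5A 5G)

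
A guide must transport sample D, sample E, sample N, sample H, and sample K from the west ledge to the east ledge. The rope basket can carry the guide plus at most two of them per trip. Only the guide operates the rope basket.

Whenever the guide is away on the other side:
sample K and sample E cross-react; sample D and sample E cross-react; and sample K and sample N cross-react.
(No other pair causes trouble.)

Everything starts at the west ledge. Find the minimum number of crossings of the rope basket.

5

Counting alone: the guide can take at most 2 across per trip to the east ledge, so moving all 5 needs at least 3 loaded trips out, with a return between consecutive ones — at least 5 crossings.
The plan below uses exactly 5 crossings, so it is optimal:
1. Guide goes to the east ledge with sample D and sample K.  [the west ledge: sample E, sample H, sample N | the east ledge: sample D, sample K]
2. Guide goes back to the west ledge alone.  [the west ledge: sample E, sample H, sample N | the east ledge: sample D, sample K]
3. Guide goes to the east ledge with sample H.  [the west ledge: sample E, sample N | the east ledge: sample D, sample H, sample K]
4. Guide goes back to the west ledge alone.  [the west ledge: sample E, sample N | the east ledge: sample D, sample H, sample K]
5. Guide goes to the east ledge with sample E and sample N.  [the west ledge: — | the east ledge: sample D, sample E, sample H, sample K, sample N]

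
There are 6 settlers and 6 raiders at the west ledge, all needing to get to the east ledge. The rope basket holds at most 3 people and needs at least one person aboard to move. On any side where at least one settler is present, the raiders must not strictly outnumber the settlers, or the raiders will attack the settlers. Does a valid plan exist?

Following every safe sequence of crossings from the start, the most of the 12 that can be at the east ledge as the rope basket arrives there on crossings 1, 3, 5 is 3, 5, 6 respectively; the best ever achieved is 6 of 12.
From crossing 7 on, no configuration arises that was not already reachable earlier: only 17 distinct safe configurations (who is on which side, and where the rope basket is) can ever be reached, none of them has everyone across, and every continuation just revisits them. They are: 0 settlers + 0 raiders across (rope basket back at the start); 0 settlers + 1 raider across (rope basket there); 0 settlers + 1 raider across (rope basket back at the start); 0 settlers + 2 raiders across (rope basket there); 0 settlers + 2 raiders across (rope basket back at the start); 0 settlers + 3 raiders across (rope basket there); 0 settlers + 3 raiders across (rope basket back at the start); 0 settlers + 4 raiders across (rope basket there); 0 settlers + 4 raiders across (rope basket back at the start); 0 settlers + 5 raiders across (rope basket there); 0 settlers + 5 raiders across (rope basket back at the start); 0 settlers + 6 raiders across (rope basket there); 1 settler + 1 raider across (rope basket there); 1 settler + 1 raider across (rope basket back at the start); 2 settlers + 2 raiders across (rope basket there); 2 settlers + 2 raiders across (rope basket back at the start); 3 settlers + 3 raiders across (rope basket there). So no valid plan exists.

No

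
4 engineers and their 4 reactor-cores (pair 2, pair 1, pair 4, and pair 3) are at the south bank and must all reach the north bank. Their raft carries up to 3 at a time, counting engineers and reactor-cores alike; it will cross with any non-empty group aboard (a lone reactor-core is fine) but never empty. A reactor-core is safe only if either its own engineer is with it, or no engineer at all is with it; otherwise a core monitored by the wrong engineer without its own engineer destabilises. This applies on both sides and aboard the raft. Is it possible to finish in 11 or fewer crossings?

Yes

Yes — this plan uses 9 crossings (≤ 11):
1. engineer 2 and reactor-core 2 cross → the north bank.
2. engineer 2 crosses ← the south bank.
3. engineer 1, engineer 2, and reactor-core 1 cross → the north bank.
4. engineer 2 and reactor-core 2 cross ← the south bank.
5. engineer 2, engineer 3, and engineer 4 cross → the north bank.
6. reactor-core 1 crosses ← the south bank.
7. reactor-core 1 and reactor-core 2 cross → the north bank.
8. reactor-core 2 crosses ← the south bank.
9. reactor-core 2, reactor-core 3, and reactor-core 4 cross → the north bank.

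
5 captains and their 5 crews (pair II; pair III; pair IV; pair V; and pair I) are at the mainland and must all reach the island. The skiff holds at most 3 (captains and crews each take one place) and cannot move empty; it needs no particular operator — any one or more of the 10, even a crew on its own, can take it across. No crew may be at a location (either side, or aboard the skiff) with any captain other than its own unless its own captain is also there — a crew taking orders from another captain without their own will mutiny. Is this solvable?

1. captain II and crew II cross → the island.
2. captain II crosses ← the mainland.
3. crew III, crew IV, and crew V cross → the island.
4. crew II crosses ← the mainland.
5. captain III, captain IV, and captain V cross → the island.
6. captain III and crew III cross ← the mainland.
7. captain I, captain II, and captain III cross → the island.
8. crew IV crosses ← the mainland.
9. crew II and crew III cross → the island.
10. crew II crosses ← the mainland.
11. crew I, crew II, and crew IV cross → the island.

Yes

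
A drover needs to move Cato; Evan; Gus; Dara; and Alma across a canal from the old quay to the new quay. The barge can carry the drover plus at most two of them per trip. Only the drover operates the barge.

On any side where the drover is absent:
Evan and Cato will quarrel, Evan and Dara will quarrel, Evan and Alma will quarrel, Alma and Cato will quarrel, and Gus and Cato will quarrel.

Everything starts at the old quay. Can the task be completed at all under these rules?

1. Drover goes to the new quay with Cato and Evan.  [the old quay: Alma, Dara, Gus | the new quay: Cato, Evan]
2. Drover goes back to the old quay with Cato.  [the old quay: Alma, Cato, Dara, Gus | the new quay: Evan]
3. Drover goes to the new quay with Cato and Gus.  [the old quay: Alma, Dara | the new quay: Cato, Evan, Gus]
4. Drover goes back to the old quay with Cato.  [the old quay: Alma, Cato, Dara | the new quay: Evan, Gus]
5. Drover goes to the new quay with Alma and Dara.  [the old quay: Cato | the new quay: Alma, Dara, Evan, Gus]
6. Drover goes back to the old quay with Evan.  [the old quay: Cato, Evan | the new quay: Alma, Dara, Gus]
7. Drover goes to the new quay with Cato and Evan.  [the old quay: — | the new quay: Alma, Cato, Dara, Evan, Gus]

Yes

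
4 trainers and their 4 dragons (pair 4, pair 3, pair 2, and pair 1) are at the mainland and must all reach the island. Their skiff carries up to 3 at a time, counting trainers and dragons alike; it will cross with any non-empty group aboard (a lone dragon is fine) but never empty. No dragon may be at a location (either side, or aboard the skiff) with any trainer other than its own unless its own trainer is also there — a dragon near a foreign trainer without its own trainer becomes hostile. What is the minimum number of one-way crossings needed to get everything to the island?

9

Counting alone: each trip to the island takes at most 3 across and each return brings at least 1 back, so after t trips out (and t−1 returns) at most 3t − (t−1) of the 8 are across; that first reaches 8 at t = 4, so at least 7 crossings are needed.
The safety rule pushes this higher. Following every safe sequence of crossings, the most of the 8 that can be at the island as the skiff arrives there on crossing 7 is 7 — never all 8.
So no plan with fewer than 9 crossings exists, and this one achieves 9:
1. dragon 4 and trainer 4 cross → the island.
2. trainer 4 crosses ← the mainland.
3. dragon 3, trainer 3, and trainer 4 cross → the island.
4. dragon 4 and trainer 4 cross ← the mainland.
5. trainer 1, trainer 2, and trainer 4 cross → the island.
6. dragon 3 crosses ← the mainland.
7. dragon 3 and dragon 4 cross → the island.
8. dragon 4 crosses ← the mainland.
9. dragon 1, dragon 2, and dragon 4 cross → the island.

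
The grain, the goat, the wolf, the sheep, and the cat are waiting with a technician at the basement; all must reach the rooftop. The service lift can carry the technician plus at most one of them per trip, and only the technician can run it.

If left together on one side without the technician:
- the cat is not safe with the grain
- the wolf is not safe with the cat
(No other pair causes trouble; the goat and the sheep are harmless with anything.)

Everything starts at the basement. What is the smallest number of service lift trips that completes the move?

11

Counting alone: the technician can take at most 1 across per trip to the rooftop, so moving all 5 needs at least 5 loaded trips out, with a return between consecutive ones — at least 9 crossings.
The safety rule pushes this higher. Following every safe sequence of crossings, the most of the 5 that can be at the rooftop as the service lift arrives there on crossing 9 is 4 — never all 5.
So no plan with fewer than 11 crossings exists, and this one achieves 11:
1. Technician goes to the rooftop with the cat.
2. Technician goes back to the basement alone.
3. Technician goes to the rooftop with the grain.
4. Technician goes back to the basement with the cat.
5. Technician goes to the rooftop with the wolf.
6. Technician goes back to the basement alone.
7. Technician goes to the rooftop with the goat.
8. Technician goes back to the basement alone.
9. Technician goes to the rooftop with the sheep.
10. Technician goes back to the basement alone.
11. Technician goes to the rooftop with the cat.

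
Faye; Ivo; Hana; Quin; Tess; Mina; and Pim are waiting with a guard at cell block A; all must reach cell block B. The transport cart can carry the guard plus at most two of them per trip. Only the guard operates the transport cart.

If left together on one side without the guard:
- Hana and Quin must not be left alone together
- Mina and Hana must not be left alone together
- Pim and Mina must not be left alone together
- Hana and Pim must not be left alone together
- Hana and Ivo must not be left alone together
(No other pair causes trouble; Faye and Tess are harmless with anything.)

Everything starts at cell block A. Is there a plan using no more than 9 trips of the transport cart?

No

Counting alone: the guard can take at most 2 across per trip to cell block B, so moving all 7 needs at least 4 loaded trips out, with a return between consecutive ones — at least 7 crossings.
The safety rule pushes this higher. Following every safe sequence of crossings, the most of the 7 that can be at cell block B as the transport cart arrives there on crossings 7, 9 is 5, 6 respectively — never all 7.
So the move cannot be finished within 9 crossings. (The shortest complete plan takes 11:)
1. Guard goes to cell block B with Hana and Mina.  [cell block A: Faye, Ivo, Pim, Quin, Tess | cell block B: Hana, Mina]
2. Guard goes back to cell block A with Hana.  [cell block A: Faye, Hana, Ivo, Pim, Quin, Tess | cell block B: Mina]
3. Guard goes to cell block B with Faye and Hana.  [cell block A: Ivo, Pim, Quin, Tess | cell block B: Faye, Hana, Mina]
4. Guard goes back to cell block A with Hana.  [cell block A: Hana, Ivo, Pim, Quin, Tess | cell block B: Faye, Mina]
5. Guard goes to cell block B with Hana and Ivo.  [cell block A: Pim, Quin, Tess | cell block B: Faye, Hana, Ivo, Mina]
6. Guard goes back to cell block A with Hana.  [cell block A: Hana, Pim, Quin, Tess | cell block B: Faye, Ivo, Mina]
7. Guard goes to cell block B with Hana and Quin.  [cell block A: Pim, Tess | cell block B: Faye, Hana, Ivo, Mina, Quin]
8. Guard goes back to cell block A with Hana.  [cell block A: Hana, Pim, Tess | cell block B: Faye, Ivo, Mina, Quin]
9. Guard goes to cell block B with Hana and Tess.  [cell block A: Pim | cell block B: Faye, Hana, Ivo, Mina, Quin, Tess]
10. Guard goes back to cell block A with Hana.  [cell block A: Hana, Pim | cell block B: Faye, Ivo, Mina, Quin, Tess]
11. Guard goes to cell block B with Hana and Pim.  [cell block A: — | cell block B: Faye, Hana, Ivo, Mina, Pim, Quin, Tess]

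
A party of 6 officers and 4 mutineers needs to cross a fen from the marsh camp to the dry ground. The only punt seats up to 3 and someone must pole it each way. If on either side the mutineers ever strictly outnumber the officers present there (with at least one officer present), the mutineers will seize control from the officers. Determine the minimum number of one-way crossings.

9

Counting alone: each trip to the dry ground takes at most 3 across and each return brings at least 1 back, so after t trips out (and t−1 returns) at most 3t − (t−1) of the 10 are across; that first reaches 10 at t = 5, so at least 9 crossings are needed.
The plan below uses exactly 9 crossings, so it is optimal:
1. 2 mutineers → the dry ground.  (the marsh camp: 6O 2M; the dry ground: 0O 2M)
2. 1 mutineer ← the marsh camp.  (the marsh camp: 6O 3M; the dry ground: 0O 1M)
3. 3 mutineers → the dry ground.  (the marsh camp: 6O 0M; the dry ground: 0O 4M)
4. 1 mutineer ← the marsh camp.  (the marsh camp: 6O 1M; the dry ground: 0O 3M)
5. 3 officers → the dry ground.  (the marsh camp: 3O 1M; the dry ground: 3O 3M)
6. 1 mutineer ← the marsh camp.  (the marsh camp: 3O 2M; the dry ground: 3O 2M)
7. 1 officer and 2 mutineers → the dry ground.  (the marsh camp: 2O 0M; the dry ground: 4O 4M)
8. 1 mutineer ← the marsh camp.  (the marsh camp: 2O 1M; the dry ground: 4O 3M)
9. 2 officers and 1 mutineer → the dry ground.  (the marsh camp: 0O 0M; the dry ground: 6O 4M)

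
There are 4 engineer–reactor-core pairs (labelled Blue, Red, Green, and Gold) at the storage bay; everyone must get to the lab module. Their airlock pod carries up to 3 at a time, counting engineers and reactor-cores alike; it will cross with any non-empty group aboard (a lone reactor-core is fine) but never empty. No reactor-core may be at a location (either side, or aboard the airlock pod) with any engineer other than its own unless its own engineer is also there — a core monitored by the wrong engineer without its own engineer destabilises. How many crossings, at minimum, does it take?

9

Counting alone: each trip to the lab module takes at most 3 across and each return brings at least 1 back, so after t trips out (and t−1 returns) at most 3t − (t−1) of the 8 are across; that first reaches 8 at t = 4, so at least 7 crossings are needed.
The safety rule pushes this higher. Following every safe sequence of crossings, the most of the 8 that can be at the lab module as the airlock pod arrives there on crossing 7 is 7 — never all 8.
So no plan with fewer than 9 crossings exists, and this one achieves 9:
1. engineer Blue and reactor-core Blue cross → the lab module.
2. engineer Blue crosses ← the storage bay.
3. engineer Blue, engineer Red, and reactor-core Red cross → the lab module.
4. engineer Blue and reactor-core Blue cross ← the storage bay.
5. engineer Blue, engineer Gold, and engineer Green cross → the lab module.
6. reactor-core Red crosses ← the storage bay.
7. reactor-core Blue and reactor-core Red cross → the lab module.
8. reactor-core Blue crosses ← the storage bay.
9. reactor-core Blue, reactor-core Gold, and reactor-core Green cross → the lab module.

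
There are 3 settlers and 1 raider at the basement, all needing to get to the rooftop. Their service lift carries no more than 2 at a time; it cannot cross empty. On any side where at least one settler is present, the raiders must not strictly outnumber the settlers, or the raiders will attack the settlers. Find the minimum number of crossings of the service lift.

5

Counting alone: each trip to the rooftop takes at most 2 across and each return brings at least 1 back, so after t trips out (and t−1 returns) at most 2t − (t−1) of the 4 are across; that first reaches 4 at t = 3, so at least 5 crossings are needed.
The plan below uses exactly 5 crossings, so it is optimal:
1. 1 settler and 1 raider → the rooftop.  (the basement: 2S 0R; the rooftop: 1S 1R)
2. 1 raider ← the basement.  (the basement: 2S 1R; the rooftop: 1S 0R)
3. 1 settler and 1 raider → the rooftop.  (the basement: 1S 0R; the rooftop: 2S 1R)
4. 1 raider ← the basement.  (the basement: 1S 1R; the rooftop: 2S 0R)
5. 1 settler and 1 raider → the rooftop.  (the basement: 0S 0R; the rooftop: 3S 1R)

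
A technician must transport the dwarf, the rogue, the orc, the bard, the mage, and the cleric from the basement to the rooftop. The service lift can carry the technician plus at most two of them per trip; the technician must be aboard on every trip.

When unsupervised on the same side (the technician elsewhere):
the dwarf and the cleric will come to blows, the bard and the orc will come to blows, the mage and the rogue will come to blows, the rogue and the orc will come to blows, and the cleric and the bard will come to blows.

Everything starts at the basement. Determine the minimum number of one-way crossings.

Whatever the first load, the items left behind include a forbidden pair without the technician. No opening move is safe, so no plan exists.

impossible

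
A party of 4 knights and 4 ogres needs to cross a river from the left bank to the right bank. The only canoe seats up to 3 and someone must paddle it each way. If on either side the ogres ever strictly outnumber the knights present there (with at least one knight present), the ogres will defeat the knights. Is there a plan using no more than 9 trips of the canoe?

Yes

Yes — this plan uses 9 crossings (≤ 9):
1. 2 ogres → the right bank.  (the left bank: 4K 2O; the right bank: 0K 2O)
2. 1 ogre ← the left bank.  (the left bank: 4K 3O; the right bank: 0K 1O)
3. 3 ogres → the right bank.  (the left bank: 4K 0O; the right bank: 0K 4O)
4. 1 ogre ← the left bank.  (the left bank: 4K 1O; the right bank: 0K 3O)
5. 3 knights → the right bank.  (the left bank: 1K 1O; the right bank: 3K 3O)
6. 1 knight and 1 ogre ← the left bank.  (the left bank: 2K 2O; the right bank: 2K 2O)
7. 2 knights → the right bank.  (the left bank: 0K 2O; the right bank: 4K 2O)
8. 1 ogre ← the left bank.  (the left bank: 0K 3O; the right bank: 4K 1O)
9. 3 ogres → the right bank.  (the left bank: 0K 0O; the right bank: 4K 4O)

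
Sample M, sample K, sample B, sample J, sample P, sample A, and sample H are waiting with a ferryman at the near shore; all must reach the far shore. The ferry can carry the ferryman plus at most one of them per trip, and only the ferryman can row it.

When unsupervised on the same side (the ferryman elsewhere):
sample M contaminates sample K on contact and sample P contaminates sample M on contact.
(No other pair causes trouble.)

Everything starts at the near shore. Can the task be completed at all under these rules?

1. Ferryman goes to the far shore with sample M.  [the near shore: sample A, sample B, sample H, sample J, sample K, sample P | the far shore: sample M]
2. Ferryman goes back to the near shore alone.  [the near shore: sample A, sample B, sample H, sample J, sample K, sample P | the far shore: sample M]
3. Ferryman goes to the far shore with sample K.  [the near shore: sample A, sample B, sample H, sample J, sample P | the far shore: sample K, sample M]
4. Ferryman goes back to the near shore with sample M.  [the near shore: sample A, sample B, sample H, sample J, sample M, sample P | the far shore: sample K]
5. Ferryman goes to the far shore with sample P.  [the near shore: sample A, sample B, sample H, sample J, sample M | the far shore: sample K, sample P]
6. Ferryman goes back to the near shore alone.  [the near shore: sample A, sample B, sample H, sample J, sample M | the far shore: sample K, sample P]
7. Ferryman goes to the far shore with sample B.  [the near shore: sample A, sample H, sample J, sample M | the far shore: sample B, sample K, sample P]
8. Ferryman goes back to the near shore alone.  [the near shore: sample A, sample H, sample J, sample M | the far shore: sample B, sample K, sample P]
9. Ferryman goes to the far shore with sample J.  [the near shore: sample A, sample H, sample M | the far shore: sample B, sample J, sample K, sample P]
10. Ferryman goes back to the near shore alone.  [the near shore: sample A, sample H, sample M | the far shore: sample B, sample J, sample K, sample P]
11. Ferryman goes to the far shore with sample A.  [the near shore: sample H, sample M | the far shore: sample A, sample B, sample J, sample K, sample P]
12. Ferryman goes back to the near shore alone.  [the near shore: sample H, sample M | the far shore: sample A, sample B, sample J, sample K, sample P]
13. Ferryman goes to the far shore with sample H.  [the near shore: sample M | the far shore: sample A, sample B, sample H, sample J, sample K, sample P]
14. Ferryman goes back to the near shore alone.  [the near shore: sample M | the far shore: sample A, sample B, sample H, sample J, sample K, sample P]
15. Ferryman goes to the far shore with sample M.  [the near shore: — | the far shore: sample A, sample B, sample H, sample J, sample K, sample M, sample P]

Yes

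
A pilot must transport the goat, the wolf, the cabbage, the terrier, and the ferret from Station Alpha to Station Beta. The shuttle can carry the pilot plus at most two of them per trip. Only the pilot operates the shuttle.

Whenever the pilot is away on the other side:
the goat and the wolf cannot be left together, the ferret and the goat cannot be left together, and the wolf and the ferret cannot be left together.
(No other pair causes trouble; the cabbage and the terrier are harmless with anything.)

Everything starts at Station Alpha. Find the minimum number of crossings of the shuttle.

Counting alone: the pilot can take at most 2 across per trip to Station Beta, so moving all 5 needs at least 3 loaded trips out, with a return between consecutive ones — at least 5 crossings.
The safety rule pushes this higher. Following every safe sequence of crossings, the most of the 5 that can be at Station Beta as the shuttle arrives there on crossing 5 is 4 — never all 5.
So no plan with fewer than 7 crossings exists, and this one achieves 7:
1. Pilot goes to Station Beta with the goat and the wolf.  [Station Alpha: the cabbage, the ferret, the terrier | Station Beta: the goat, the wolf]
2. Pilot goes back to Station Alpha with the goat.  [Station Alpha: the cabbage, the ferret, the goat, the terrier | Station Beta: the wolf]
3. Pilot goes to Station Beta with the cabbage and the goat.  [Station Alpha: the ferret, the terrier | Station Beta: the cabbage, the goat, the wolf]
4. Pilot goes back to Station Alpha with the goat.  [Station Alpha: the ferret, the goat, the terrier | Station Beta: the cabbage, the wolf]
5. Pilot goes to Station Beta with the goat and the terrier.  [Station Alpha: the ferret | Station Beta: the cabbage, the goat, the terrier, the wolf]
6. Pilot goes back to Station Alpha with the goat.  [Station Alpha: the ferret, the goat | Station Beta: the cabbage, the terrier, the wolf]
7. Pilot goes to Station Beta with the ferret and the goat.  [Station Alpha: — | Station Beta: the cabbage, the ferret, the goat, the terrier, the wolf]

7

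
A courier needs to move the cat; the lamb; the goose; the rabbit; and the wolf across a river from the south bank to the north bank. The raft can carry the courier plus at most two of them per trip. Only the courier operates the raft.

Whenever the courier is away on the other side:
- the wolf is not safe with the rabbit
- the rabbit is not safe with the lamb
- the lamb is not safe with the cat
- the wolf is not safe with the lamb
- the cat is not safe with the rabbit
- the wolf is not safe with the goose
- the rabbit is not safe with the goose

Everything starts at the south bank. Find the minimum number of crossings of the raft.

Whatever the first load, the items left behind include a forbidden pair without the courier. No opening move is safe, so no plan exists.

impossible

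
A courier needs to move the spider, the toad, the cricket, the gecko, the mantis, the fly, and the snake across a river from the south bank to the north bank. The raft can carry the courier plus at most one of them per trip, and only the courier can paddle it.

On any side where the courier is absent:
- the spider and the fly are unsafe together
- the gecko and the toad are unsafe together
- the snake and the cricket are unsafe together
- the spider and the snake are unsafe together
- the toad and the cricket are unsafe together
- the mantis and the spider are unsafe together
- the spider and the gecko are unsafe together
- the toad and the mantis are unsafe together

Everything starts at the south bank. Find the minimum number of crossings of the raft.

impossible

Whatever the first load, the items left behind include a forbidden pair without the courier. No opening move is safe, so no plan exists.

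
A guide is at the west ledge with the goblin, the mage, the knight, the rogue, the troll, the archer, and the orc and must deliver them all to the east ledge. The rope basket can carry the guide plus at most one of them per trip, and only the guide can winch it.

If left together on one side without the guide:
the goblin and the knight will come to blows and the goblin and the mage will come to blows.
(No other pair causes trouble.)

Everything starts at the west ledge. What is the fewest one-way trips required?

Counting alone: the guide can take at most 1 across per trip to the east ledge, so moving all 7 needs at least 7 loaded trips out, with a return between consecutive ones — at least 13 crossings.
The safety rule pushes this higher. Following every safe sequence of crossings, the most of the 7 that can be at the east ledge as the rope basket arrives there on crossing 13 is 6 — never all 7.
So no plan with fewer than 15 crossings exists, and this one achieves 15:
1. Guide goes to the east ledge with the goblin.  [the west ledge: the archer, the knight, the mage, the orc, the rogue, the troll | the east ledge: the goblin]
2. Guide goes back to the west ledge alone.  [the west ledge: the archer, the knight, the mage, the orc, the rogue, the troll | the east ledge: the goblin]
3. Guide goes to the east ledge with the mage.  [the west ledge: the archer, the knight, the orc, the rogue, the troll | the east ledge: the goblin, the mage]
4. Guide goes back to the west ledge with the goblin.  [the west ledge: the archer, the goblin, the knight, the orc, the rogue, the troll | the east ledge: the mage]
5. Guide goes to the east ledge with the knight.  [the west ledge: the archer, the goblin, the orc, the rogue, the troll | the east ledge: the knight, the mage]
6. Guide goes back to the west ledge alone.  [the west ledge: the archer, the goblin, the orc, the rogue, the troll | the east ledge: the knight, the mage]
7. Guide goes to the east ledge with the rogue.  [the west ledge: the archer, the goblin, the orc, the troll | the east ledge: the knight, the mage, the rogue]
8. Guide goes back to the west ledge alone.  [the west ledge: the archer, the goblin, the orc, the troll | the east ledge: the knight, the mage, the rogue]
9. Guide goes to the east ledge with the troll.  [the west ledge: the archer, the goblin, the orc | the east ledge: the knight, the mage, the rogue, the troll]
10. Guide goes back to the west ledge alone.  [the west ledge: the archer, the goblin, the orc | the east ledge: the knight, the mage, the rogue, the troll]
11. Guide goes to the east ledge with the archer.  [the west ledge: the goblin, the orc | the east ledge: the archer, the knight, the mage, the rogue, the troll]
12. Guide goes back to the west ledge alone.  [the west ledge: the goblin, the orc | the east ledge: the archer, the knight, the mage, the rogue, the troll]
13. Guide goes to the east ledge with the orc.  [the west ledge: the goblin | the east ledge: the archer, the knight, the mage, the orc, the rogue, the troll]
14. Guide goes back to the west ledge alone.  [the west ledge: the goblin | the east ledge: the archer, the knight, the mage, the orc, the rogue, the troll]
15. Guide goes to the east ledge with the goblin.  [the west ledge: — | the east ledge: the archer, the goblin, the knight, the mage, the orc, the rogue, the troll]

15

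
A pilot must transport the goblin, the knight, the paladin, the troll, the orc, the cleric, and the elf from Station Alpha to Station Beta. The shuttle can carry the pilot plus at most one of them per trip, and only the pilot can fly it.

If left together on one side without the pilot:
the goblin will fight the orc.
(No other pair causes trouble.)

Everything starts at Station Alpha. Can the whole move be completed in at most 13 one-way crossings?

Yes — this plan uses 13 crossings (≤ 13):
1. Pilot goes to Station Beta with the goblin.  [Station Alpha: the cleric, the elf, the knight, the orc, the paladin, the troll | Station Beta: the goblin]
2. Pilot goes back to Station Alpha alone.  [Station Alpha: the cleric, the elf, the knight, the orc, the paladin, the troll | Station Beta: the goblin]
3. Pilot goes to Station Beta with the knight.  [Station Alpha: the cleric, the elf, the orc, the paladin, the troll | Station Beta: the goblin, the knight]
4. Pilot goes back to Station Alpha alone.  [Station Alpha: the cleric, the elf, the orc, the paladin, the troll | Station Beta: the goblin, the knight]
5. Pilot goes to Station Beta with the paladin.  [Station Alpha: the cleric, the elf, the orc, the troll | Station Beta: the goblin, the knight, the paladin]
6. Pilot goes back to Station Alpha alone.  [Station Alpha: the cleric, the elf, the orc, the troll | Station Beta: the goblin, the knight, the paladin]
7. Pilot goes to Station Beta with the troll.  [Station Alpha: the cleric, the elf, the orc | Station Beta: the goblin, the knight, the paladin, the troll]
8. Pilot goes back to Station Alpha alone.  [Station Alpha: the cleric, the elf, the orc | Station Beta: the goblin, the knight, the paladin, the troll]
9. Pilot goes to Station Beta with the cleric.  [Station Alpha: the elf, the orc | Station Beta: the cleric, the goblin, the knight, the paladin, the troll]
10. Pilot goes back to Station Alpha alone.  [Station Alpha: the elf, the orc | Station Beta: the cleric, the goblin, the knight, the paladin, the troll]
11. Pilot goes to Station Beta with the elf.  [Station Alpha: the orc | Station Beta: the cleric, the elf, the goblin, the knight, the paladin, the troll]
12. Pilot goes back to Station Alpha alone.  [Station Alpha: the orc | Station Beta: the cleric, the elf, the goblin, the knight, the paladin, the troll]
13. Pilot goes to Station Beta with the orc.  [Station Alpha: — | Station Beta: the cleric, the elf, the goblin, the knight, the orc, the paladin, the troll]

Yes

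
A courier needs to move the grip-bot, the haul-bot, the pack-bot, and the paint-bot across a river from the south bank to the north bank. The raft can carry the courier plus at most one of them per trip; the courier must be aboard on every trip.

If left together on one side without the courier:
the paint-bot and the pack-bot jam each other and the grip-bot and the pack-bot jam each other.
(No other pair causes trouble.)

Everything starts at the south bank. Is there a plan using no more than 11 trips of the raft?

Yes — this plan uses 9 crossings (≤ 11):
1. Courier goes to the north bank with the pack-bot.  [the south bank: the grip-bot, the haul-bot, the paint-bot | the north bank: the pack-bot]
2. Courier goes back to the south bank alone.  [the south bank: the grip-bot, the haul-bot, the paint-bot | the north bank: the pack-bot]
3. Courier goes to the north bank with the grip-bot.  [the south bank: the haul-bot, the paint-bot | the north bank: the grip-bot, the pack-bot]
4. Courier goes back to the south bank with the pack-bot.  [the south bank: the haul-bot, the pack-bot, the paint-bot | the north bank: the grip-bot]
5. Courier goes to the north bank with the paint-bot.  [the south bank: the haul-bot, the pack-bot | the north bank: the grip-bot, the paint-bot]
6. Courier goes back to the south bank alone.  [the south bank: the haul-bot, the pack-bot | the north bank: the grip-bot, the paint-bot]
7. Courier goes to the north bank with the haul-bot.  [the south bank: the pack-bot | the north bank: the grip-bot, the haul-bot, the paint-bot]
8. Courier goes back to the south bank alone.  [the south bank: the pack-bot | the north bank: the grip-bot, the haul-bot, the paint-bot]
9. Courier goes to the north bank with the pack-bot.  [the south bank: — | the north bank: the grip-bot, the haul-bot, the pack-bot, the paint-bot]

Yes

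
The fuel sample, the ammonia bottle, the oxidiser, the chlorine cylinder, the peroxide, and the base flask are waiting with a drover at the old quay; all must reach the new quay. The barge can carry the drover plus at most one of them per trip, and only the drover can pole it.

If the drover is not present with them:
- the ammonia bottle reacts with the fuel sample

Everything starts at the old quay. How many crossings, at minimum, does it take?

Counting alone: the drover can take at most 1 across per trip to the new quay, so moving all 6 needs at least 6 loaded trips out, with a return between consecutive ones — at least 11 crossings.
The plan below uses exactly 11 crossings, so it is optimal:
1. Drover goes to the new quay with the fuel sample.  [the old quay: the ammonia bottle, the base flask, the chlorine cylinder, the oxidiser, the peroxide | the new quay: the fuel sample]
2. Drover goes back to the old quay alone.  [the old quay: the ammonia bottle, the base flask, the chlorine cylinder, the oxidiser, the peroxide | the new quay: the fuel sample]
3. Drover goes to the new quay with the oxidiser.  [the old quay: the ammonia bottle, the base flask, the chlorine cylinder, the peroxide | the new quay: the fuel sample, the oxidiser]
4. Drover goes back to the old quay alone.  [the old quay: the ammonia bottle, the base flask, the chlorine cylinder, the peroxide | the new quay: the fuel sample, the oxidiser]
5. Drover goes to the new quay with the chlorine cylinder.  [the old quay: the ammonia bottle, the base flask, the peroxide | the new quay: the chlorine cylinder, the fuel sample, the oxidiser]
6. Drover goes back to the old quay alone.  [the old quay: the ammonia bottle, the base flask, the peroxide | the new quay: the chlorine cylinder, the fuel sample, the oxidiser]
7. Drover goes to the new quay with the peroxide.  [the old quay: the ammonia bottle, the base flask | the new quay: the chlorine cylinder, the fuel sample, the oxidiser, the peroxide]
8. Drover goes back to the old quay alone.  [the old quay: the ammonia bottle, the base flask | the new quay: the chlorine cylinder, the fuel sample, the oxidiser, the peroxide]
9. Drover goes to the new quay with the base flask.  [the old quay: the ammonia bottle | the new quay: the base flask, the chlorine cylinder, the fuel sample, the oxidiser, the peroxide]
10. Drover goes back to the old quay alone.  [the old quay: the ammonia bottle | the new quay: the base flask, the chlorine cylinder, the fuel sample, the oxidiser, the peroxide]
11. Drover goes to the new quay with the ammonia bottle.  [the old quay: — | the new quay: the ammonia bottle, the base flask, the chlorine cylinder, the fuel sample, the oxidiser, the peroxide]

11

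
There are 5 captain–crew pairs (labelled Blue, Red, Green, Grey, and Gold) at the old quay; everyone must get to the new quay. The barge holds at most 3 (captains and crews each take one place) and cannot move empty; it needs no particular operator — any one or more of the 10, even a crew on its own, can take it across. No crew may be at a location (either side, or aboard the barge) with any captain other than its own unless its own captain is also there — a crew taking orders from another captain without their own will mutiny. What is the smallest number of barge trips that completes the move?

11

Counting alone: each trip to the new quay takes at most 3 across and each return brings at least 1 back, so after t trips out (and t−1 returns) at most 3t − (t−1) of the 10 are across; that first reaches 10 at t = 5, so at least 9 crossings are needed.
The safety rule pushes this higher. Following every safe sequence of crossings, the most of the 10 that can be at the new quay as the barge arrives there on crossing 9 is 9 — never all 10.
So no plan with fewer than 11 crossings exists, and this one achieves 11:
1. captain Blue and crew Blue cross → the new quay.
2. captain Blue crosses ← the old quay.
3. crew Green, crew Grey, and crew Red cross → the new quay.
4. crew Blue crosses ← the old quay.
5. captain Green, captain Grey, and captain Red cross → the new quay.
6. captain Red and crew Red cross ← the old quay.
7. captain Blue, captain Gold, and captain Red cross → the new quay.
8. crew Green crosses ← the old quay.
9. crew Blue and crew Red cross → the new quay.
10. crew Blue crosses ← the old quay.
11. crew Blue, crew Gold, and crew Green cross → the new quay.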